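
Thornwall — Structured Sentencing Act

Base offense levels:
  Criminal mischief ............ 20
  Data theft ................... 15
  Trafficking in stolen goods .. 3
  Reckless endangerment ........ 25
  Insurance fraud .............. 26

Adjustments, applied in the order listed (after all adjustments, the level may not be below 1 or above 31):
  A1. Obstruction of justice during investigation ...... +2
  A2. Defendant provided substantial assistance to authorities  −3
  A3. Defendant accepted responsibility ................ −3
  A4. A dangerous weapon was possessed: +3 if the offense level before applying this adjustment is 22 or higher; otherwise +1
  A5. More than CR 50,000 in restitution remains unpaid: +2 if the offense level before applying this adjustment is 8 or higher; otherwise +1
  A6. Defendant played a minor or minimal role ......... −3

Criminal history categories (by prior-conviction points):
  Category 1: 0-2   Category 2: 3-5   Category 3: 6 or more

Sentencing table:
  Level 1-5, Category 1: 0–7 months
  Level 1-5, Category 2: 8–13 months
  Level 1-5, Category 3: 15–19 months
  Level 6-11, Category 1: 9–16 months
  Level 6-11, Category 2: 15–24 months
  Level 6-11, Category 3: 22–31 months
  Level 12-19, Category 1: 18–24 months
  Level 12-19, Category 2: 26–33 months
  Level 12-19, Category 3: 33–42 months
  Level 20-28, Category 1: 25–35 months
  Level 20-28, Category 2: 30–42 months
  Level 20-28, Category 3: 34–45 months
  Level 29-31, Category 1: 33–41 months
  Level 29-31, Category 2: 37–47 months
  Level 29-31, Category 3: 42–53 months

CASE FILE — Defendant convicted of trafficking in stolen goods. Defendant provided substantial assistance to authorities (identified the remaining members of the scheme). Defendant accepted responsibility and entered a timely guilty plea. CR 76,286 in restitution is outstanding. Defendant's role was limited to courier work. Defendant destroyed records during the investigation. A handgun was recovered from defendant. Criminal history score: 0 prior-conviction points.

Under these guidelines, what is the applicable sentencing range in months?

Base offense level for trafficking in stolen goods: 3.
A1 applies: 3 + 2 = 5.
A2 applies: 5 − 3 = 2.
A3 applies: 2 − 3 = -1.
A4 applies (level before this adjustment is -1 < 22, so +1): -1 + 1 = 0.
A5 applies (level before this adjustment is 0 < 8, so +1): 0 + 1 = 1.
A6 applies: 1 − 3 = -2.
Level -2 is below the minimum of 1; floored at 1.
Final offense level: 1.
Criminal history: 0 prior points → Category 1 (0-2).
Level 1 falls in the 1-5 band.
Grid: Level 1-5 × Category 1 = 0-7 months.

0-7 months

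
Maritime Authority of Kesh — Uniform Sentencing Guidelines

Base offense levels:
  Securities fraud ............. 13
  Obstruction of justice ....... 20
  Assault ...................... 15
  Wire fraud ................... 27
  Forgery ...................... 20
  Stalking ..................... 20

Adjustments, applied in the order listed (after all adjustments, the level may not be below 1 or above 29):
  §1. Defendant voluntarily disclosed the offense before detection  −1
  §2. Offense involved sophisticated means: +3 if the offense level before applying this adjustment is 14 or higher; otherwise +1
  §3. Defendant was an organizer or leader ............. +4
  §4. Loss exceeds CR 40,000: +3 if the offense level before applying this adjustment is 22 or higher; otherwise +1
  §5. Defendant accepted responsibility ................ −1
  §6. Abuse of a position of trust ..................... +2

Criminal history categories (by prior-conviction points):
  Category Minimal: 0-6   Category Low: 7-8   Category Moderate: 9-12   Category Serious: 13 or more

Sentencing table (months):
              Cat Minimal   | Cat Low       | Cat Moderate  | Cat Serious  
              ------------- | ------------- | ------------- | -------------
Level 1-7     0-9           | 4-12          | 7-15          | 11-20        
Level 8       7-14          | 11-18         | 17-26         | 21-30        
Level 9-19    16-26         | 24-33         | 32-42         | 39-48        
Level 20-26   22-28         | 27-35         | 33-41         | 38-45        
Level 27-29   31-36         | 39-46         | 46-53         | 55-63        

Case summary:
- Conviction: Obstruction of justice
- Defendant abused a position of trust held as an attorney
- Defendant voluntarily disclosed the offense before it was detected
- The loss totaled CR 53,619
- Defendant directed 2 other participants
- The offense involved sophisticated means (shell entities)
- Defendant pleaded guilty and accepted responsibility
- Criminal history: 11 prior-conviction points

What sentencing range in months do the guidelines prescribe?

Base offense level for obstruction of justice: 20.
§1 applies: 20 − 1 = 19.
§2 applies (level before this adjustment is 19 ≥ 14, so +3): 19 + 3 = 22.
§3 applies: 22 + 4 = 26.
§4 applies (level before this adjustment is 26 ≥ 22, so +3): 26 + 3 = 29.
§5 applies: 29 − 1 = 28.
§6 applies: 28 + 2 = 30.
Level 30 exceeds the maximum of 29; capped at 29.
Final offense level: 29.
Criminal history: 11 prior points → Category Moderate (9-12).
Level 29 falls in the 27-29 band.
Grid: Level 27-29 × Category Moderate = 46-53 months.

46-53 months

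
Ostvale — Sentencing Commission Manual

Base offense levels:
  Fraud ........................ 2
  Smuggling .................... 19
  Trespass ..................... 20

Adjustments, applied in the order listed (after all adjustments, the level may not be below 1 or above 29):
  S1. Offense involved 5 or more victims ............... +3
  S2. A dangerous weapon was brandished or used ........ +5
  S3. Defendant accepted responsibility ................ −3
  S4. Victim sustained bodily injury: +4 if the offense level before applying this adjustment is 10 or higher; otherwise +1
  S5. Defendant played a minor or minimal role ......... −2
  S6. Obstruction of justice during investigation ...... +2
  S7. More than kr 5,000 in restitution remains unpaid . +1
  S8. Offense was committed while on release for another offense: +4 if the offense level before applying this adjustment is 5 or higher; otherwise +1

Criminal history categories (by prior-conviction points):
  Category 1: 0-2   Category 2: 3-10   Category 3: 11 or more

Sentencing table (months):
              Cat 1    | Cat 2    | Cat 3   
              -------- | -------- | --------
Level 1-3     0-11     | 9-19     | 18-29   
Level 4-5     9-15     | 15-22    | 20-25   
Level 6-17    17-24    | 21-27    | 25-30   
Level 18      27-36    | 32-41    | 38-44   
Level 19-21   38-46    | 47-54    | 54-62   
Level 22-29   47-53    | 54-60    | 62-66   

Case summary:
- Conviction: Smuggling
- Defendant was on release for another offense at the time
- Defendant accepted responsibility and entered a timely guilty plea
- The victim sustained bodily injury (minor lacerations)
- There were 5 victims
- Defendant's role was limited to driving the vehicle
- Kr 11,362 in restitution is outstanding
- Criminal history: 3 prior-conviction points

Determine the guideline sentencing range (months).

54-60 months

Base offense level for smuggling: 19.
S1 applies: 19 + 3 = 22.
S2 does not apply.
S3 applies: 22 − 3 = 19.
S4 applies (level before this adjustment is 19 ≥ 10, so +4): 19 + 4 = 23.
S5 applies: 23 − 2 = 21.
S7 applies: 21 + 1 = 22.
S8 applies (level before this adjustment is 22 ≥ 5, so +4): 22 + 4 = 26.
Final offense level: 26.
Criminal history: 3 prior points → Category 2 (3-10).
Level 26 falls in the 22-29 band.
Grid: Level 22-29 × Category 2 = 54-60 months.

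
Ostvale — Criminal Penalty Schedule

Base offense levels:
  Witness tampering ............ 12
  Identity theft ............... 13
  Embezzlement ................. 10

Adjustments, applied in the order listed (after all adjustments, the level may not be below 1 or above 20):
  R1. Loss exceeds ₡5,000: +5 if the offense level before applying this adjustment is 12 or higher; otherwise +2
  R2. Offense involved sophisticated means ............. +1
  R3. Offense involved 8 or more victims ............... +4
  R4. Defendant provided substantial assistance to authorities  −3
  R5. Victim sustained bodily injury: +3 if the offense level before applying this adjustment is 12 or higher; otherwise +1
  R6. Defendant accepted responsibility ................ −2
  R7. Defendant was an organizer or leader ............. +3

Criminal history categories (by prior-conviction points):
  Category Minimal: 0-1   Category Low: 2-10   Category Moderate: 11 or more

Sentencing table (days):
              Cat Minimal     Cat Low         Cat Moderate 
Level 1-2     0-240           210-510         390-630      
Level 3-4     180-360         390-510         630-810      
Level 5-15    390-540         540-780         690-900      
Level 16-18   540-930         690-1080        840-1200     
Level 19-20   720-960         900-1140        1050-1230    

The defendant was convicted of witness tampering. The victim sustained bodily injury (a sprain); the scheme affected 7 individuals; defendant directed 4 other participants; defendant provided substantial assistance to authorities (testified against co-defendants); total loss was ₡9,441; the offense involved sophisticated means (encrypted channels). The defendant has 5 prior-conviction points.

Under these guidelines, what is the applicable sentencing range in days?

Base offense level for witness tampering: 12.
R1 applies (level before this adjustment is 12 ≥ 12, so +5): 12 + 5 = 17.
R2 applies: 17 + 1 = 18.
R3 does not apply.
R4 applies: 18 − 3 = 15.
R5 applies (level before this adjustment is 15 ≥ 12, so +3): 15 + 3 = 18.
R6 does not apply.
R7 applies: 18 + 3 = 21.
Level 21 exceeds the maximum of 20; capped at 20.
Final offense level: 20.
Criminal history: 5 prior points → Category Low (2-10).
Level 20 falls in the 19-20 band.
Grid: Level 19-20 × Category Low = 900-1140 days.

900-1140 days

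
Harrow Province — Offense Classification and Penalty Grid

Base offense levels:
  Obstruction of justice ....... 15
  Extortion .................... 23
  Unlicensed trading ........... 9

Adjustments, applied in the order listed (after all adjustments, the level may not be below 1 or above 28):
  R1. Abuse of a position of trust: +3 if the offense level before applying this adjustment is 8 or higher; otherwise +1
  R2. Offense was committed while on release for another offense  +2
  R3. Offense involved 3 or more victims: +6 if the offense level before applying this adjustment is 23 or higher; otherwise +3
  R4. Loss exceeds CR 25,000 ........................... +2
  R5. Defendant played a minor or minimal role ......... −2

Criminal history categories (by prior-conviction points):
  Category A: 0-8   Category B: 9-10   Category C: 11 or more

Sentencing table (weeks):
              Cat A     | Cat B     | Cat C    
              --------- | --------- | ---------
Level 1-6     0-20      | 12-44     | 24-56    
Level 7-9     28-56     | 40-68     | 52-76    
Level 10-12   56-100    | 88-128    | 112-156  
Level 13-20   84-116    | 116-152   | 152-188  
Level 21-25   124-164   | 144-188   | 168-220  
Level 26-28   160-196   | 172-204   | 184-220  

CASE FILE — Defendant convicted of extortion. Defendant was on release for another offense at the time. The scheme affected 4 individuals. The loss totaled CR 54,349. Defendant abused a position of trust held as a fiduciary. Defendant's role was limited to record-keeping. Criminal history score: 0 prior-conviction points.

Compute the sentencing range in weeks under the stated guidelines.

Base offense level for extortion: 23.
R1 applies (level before this adjustment is 23 ≥ 8, so +3): 23 + 3 = 26.
R2 applies: 26 + 2 = 28.
R3 applies (level before this adjustment is 28 ≥ 23, so +6): 28 + 6 = 34.
R4 applies: 34 + 2 = 36.
R5 applies: 36 − 2 = 34.
Level 34 exceeds the maximum of 28; capped at 28.
Final offense level: 28.
Criminal history: 0 prior points → Category A (0-8).
Level 28 falls in the 26-28 band.
Grid: Level 26-28 × Category A = 160-196 weeks.

160-196 weeks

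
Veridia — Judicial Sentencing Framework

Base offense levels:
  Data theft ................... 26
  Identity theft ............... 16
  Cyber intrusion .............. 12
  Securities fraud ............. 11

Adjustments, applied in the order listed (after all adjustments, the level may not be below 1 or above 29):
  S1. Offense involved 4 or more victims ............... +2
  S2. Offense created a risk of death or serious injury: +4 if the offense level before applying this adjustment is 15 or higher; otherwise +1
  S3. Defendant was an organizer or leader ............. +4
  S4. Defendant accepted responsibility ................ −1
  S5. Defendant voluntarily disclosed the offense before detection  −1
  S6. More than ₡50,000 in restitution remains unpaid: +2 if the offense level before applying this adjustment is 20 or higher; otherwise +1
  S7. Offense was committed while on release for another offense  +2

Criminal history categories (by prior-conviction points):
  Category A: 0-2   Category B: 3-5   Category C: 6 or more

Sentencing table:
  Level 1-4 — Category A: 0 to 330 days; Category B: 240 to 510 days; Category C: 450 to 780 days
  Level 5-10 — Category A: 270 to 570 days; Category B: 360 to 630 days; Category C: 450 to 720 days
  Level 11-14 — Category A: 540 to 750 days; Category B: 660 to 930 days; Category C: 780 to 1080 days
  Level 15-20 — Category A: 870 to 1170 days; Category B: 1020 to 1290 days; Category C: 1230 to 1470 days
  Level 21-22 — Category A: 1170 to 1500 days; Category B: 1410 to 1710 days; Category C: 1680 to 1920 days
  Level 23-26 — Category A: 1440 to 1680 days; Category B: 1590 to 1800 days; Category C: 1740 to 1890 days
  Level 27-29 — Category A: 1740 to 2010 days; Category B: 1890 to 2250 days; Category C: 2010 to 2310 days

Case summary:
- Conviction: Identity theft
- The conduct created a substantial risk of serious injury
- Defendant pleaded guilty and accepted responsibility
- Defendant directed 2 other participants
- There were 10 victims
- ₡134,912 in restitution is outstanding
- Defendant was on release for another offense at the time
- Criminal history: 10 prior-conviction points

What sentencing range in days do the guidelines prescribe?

2010-2310 days

Base offense level for identity theft: 16.
S1 applies: 16 + 2 = 18.
S2 applies (level before this adjustment is 18 ≥ 15, so +4): 18 + 4 = 22.
S3 applies: 22 + 4 = 26.
S4 applies: 26 − 1 = 25.
S6 applies (level before this adjustment is 25 ≥ 20, so +2): 25 + 2 = 27.
S7 applies: 27 + 2 = 29.
Final offense level: 29.
Criminal history: 10 prior points → Category C (6+).
Level 29 falls in the 27-29 band.
Grid: Level 27-29 × Category C = 2010-2310 days.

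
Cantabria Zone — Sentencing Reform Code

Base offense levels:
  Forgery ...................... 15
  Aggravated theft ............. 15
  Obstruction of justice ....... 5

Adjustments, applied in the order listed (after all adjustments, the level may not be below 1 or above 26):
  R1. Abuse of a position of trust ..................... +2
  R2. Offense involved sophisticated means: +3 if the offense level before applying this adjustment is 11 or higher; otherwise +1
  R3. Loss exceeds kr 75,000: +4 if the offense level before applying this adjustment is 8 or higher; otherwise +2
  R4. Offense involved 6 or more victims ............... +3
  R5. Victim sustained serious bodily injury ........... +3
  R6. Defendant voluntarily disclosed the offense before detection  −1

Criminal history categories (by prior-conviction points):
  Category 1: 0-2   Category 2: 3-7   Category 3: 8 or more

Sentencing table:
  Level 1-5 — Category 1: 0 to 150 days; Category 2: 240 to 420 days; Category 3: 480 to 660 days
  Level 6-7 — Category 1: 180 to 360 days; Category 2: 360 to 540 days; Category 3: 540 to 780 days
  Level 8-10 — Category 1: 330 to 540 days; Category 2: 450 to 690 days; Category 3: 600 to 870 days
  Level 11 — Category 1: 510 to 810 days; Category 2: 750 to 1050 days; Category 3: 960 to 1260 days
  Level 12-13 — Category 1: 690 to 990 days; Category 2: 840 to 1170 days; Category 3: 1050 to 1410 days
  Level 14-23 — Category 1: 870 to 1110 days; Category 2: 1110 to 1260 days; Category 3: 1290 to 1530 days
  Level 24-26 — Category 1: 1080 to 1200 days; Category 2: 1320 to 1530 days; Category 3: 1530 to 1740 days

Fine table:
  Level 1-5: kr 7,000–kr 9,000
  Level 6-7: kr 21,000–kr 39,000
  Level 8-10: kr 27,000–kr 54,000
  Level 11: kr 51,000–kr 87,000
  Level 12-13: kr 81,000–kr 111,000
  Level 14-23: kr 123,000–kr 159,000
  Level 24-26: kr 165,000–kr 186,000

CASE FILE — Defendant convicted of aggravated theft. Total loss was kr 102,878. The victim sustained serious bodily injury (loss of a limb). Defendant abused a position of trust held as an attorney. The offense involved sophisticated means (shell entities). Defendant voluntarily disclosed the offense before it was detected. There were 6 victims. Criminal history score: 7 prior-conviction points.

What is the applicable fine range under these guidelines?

Base offense level for aggravated theft: 15.
R1 applies: 15 + 2 = 17.
R2 applies (level before this adjustment is 17 ≥ 11, so +3): 17 + 3 = 20.
R3 applies (level before this adjustment is 20 ≥ 8, so +4): 20 + 4 = 24.
R4 applies: 24 + 3 = 27.
R5 applies: 27 + 3 = 30.
R6 applies: 30 − 1 = 29.
Level 29 exceeds the maximum of 26; capped at 26.
Final offense level: 26.
Level 26 falls in the 24-26 band.
Fine table: Level 24-26 → kr 165,000–kr 186,000.

kr 165,000–kr 186,000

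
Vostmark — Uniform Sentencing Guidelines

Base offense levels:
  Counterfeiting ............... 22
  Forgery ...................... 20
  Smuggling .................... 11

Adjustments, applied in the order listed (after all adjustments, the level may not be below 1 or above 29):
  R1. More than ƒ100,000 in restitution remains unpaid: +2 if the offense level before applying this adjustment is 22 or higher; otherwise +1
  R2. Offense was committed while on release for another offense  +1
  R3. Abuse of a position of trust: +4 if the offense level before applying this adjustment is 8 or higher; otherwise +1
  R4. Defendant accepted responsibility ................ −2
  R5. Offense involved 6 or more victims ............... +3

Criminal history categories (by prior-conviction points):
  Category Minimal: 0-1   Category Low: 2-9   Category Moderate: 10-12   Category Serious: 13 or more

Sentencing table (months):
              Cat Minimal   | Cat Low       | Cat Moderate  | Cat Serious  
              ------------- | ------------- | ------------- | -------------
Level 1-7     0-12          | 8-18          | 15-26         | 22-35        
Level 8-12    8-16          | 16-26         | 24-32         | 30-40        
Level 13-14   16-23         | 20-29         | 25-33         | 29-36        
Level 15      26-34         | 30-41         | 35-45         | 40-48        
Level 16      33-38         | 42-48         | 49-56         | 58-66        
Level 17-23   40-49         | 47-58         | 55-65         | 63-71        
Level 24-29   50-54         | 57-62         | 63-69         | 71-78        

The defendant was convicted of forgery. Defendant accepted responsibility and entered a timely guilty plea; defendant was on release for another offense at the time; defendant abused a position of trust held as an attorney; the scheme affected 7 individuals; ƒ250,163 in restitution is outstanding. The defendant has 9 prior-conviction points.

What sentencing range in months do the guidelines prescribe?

57-62 months

Base offense level for forgery: 20.
R1 applies (level before this adjustment is 20 < 22, so +1): 20 + 1 = 21.
R2 applies: 21 + 1 = 22.
R3 applies (level before this adjustment is 22 ≥ 8, so +4): 22 + 4 = 26.
R4 applies: 26 − 2 = 24.
R5 applies: 24 + 3 = 27.
Final offense level: 27.
Criminal history: 9 prior points → Category Low (2-9).
Level 27 falls in the 24-29 band.
Grid: Level 24-29 × Category Low = 57-62 months.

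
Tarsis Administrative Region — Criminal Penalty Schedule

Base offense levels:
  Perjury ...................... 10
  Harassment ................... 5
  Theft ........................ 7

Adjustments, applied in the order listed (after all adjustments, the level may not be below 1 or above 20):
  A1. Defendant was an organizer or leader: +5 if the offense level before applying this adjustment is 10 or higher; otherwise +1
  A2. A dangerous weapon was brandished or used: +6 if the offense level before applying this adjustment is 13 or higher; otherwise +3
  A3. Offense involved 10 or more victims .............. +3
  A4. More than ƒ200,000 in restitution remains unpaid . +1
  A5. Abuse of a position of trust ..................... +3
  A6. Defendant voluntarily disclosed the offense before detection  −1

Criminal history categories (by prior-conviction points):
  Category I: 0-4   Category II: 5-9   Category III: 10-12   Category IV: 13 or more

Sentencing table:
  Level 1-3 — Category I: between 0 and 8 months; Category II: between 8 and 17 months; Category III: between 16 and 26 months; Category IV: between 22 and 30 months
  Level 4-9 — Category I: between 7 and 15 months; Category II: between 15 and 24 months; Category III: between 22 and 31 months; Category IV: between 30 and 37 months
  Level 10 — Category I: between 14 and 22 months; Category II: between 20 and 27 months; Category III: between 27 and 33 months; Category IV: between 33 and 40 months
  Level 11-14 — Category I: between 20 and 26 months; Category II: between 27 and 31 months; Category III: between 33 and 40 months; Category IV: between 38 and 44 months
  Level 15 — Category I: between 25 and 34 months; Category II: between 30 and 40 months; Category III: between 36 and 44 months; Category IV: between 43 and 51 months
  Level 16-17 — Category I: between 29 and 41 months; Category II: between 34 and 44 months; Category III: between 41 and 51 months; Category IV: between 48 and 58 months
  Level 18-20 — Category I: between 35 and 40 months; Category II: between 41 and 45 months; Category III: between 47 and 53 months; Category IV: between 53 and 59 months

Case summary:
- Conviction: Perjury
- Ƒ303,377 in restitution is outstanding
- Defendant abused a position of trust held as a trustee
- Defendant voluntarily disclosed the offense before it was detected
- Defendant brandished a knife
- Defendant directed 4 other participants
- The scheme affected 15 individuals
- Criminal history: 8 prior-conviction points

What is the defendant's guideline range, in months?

Base offense level for perjury: 10.
A1 applies (level before this adjustment is 10 ≥ 10, so +5): 10 + 5 = 15.
A2 applies (level before this adjustment is 15 ≥ 13, so +6): 15 + 6 = 21.
A3 applies: 21 + 3 = 24.
A4 applies: 24 + 1 = 25.
A5 applies: 25 + 3 = 28.
A6 applies: 28 − 1 = 27.
Level 27 exceeds the maximum of 20; capped at 20.
Final offense level: 20.
Criminal history: 8 prior points → Category II (5-9).
Level 20 falls in the 18-20 band.
Grid: Level 18-20 × Category II = 41-45 months.

41-45 months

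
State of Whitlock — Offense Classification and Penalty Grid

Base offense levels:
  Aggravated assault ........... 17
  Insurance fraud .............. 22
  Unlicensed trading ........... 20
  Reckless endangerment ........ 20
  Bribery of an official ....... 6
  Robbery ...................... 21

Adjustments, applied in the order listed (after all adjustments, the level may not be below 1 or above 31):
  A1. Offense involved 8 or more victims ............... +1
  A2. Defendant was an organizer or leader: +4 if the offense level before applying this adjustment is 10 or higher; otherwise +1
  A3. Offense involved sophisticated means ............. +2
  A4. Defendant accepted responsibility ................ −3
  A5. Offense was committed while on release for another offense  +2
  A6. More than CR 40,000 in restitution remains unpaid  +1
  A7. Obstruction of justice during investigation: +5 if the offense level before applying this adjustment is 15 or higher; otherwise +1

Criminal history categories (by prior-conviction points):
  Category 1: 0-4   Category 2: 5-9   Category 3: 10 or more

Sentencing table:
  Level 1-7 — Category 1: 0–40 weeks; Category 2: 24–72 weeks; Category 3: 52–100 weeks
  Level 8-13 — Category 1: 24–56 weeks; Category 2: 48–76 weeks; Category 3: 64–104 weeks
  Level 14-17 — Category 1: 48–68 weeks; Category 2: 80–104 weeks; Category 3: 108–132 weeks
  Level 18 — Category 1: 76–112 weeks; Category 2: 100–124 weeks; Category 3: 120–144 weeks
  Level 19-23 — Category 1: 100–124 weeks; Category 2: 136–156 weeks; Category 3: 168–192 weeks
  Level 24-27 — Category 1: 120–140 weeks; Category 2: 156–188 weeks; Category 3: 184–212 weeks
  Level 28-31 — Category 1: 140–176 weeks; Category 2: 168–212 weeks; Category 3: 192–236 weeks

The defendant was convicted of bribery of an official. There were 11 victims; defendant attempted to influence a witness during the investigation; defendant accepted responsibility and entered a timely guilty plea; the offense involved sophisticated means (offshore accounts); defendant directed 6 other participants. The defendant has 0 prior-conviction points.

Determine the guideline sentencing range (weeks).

Base offense level for bribery of an official: 6.
A1 applies: 6 + 1 = 7.
A2 applies (level before this adjustment is 7 < 10, so +1): 7 + 1 = 8.
A3 applies: 8 + 2 = 10.
A4 applies: 10 − 3 = 7.
A7 applies (level before this adjustment is 7 < 15, so +1): 7 + 1 = 8.
Final offense level: 8.
Criminal history: 0 prior points → Category 1 (0-4).
Level 8 falls in the 8-13 band.
Grid: Level 8-13 × Category 1 = 24-56 weeks.

24-56 weeks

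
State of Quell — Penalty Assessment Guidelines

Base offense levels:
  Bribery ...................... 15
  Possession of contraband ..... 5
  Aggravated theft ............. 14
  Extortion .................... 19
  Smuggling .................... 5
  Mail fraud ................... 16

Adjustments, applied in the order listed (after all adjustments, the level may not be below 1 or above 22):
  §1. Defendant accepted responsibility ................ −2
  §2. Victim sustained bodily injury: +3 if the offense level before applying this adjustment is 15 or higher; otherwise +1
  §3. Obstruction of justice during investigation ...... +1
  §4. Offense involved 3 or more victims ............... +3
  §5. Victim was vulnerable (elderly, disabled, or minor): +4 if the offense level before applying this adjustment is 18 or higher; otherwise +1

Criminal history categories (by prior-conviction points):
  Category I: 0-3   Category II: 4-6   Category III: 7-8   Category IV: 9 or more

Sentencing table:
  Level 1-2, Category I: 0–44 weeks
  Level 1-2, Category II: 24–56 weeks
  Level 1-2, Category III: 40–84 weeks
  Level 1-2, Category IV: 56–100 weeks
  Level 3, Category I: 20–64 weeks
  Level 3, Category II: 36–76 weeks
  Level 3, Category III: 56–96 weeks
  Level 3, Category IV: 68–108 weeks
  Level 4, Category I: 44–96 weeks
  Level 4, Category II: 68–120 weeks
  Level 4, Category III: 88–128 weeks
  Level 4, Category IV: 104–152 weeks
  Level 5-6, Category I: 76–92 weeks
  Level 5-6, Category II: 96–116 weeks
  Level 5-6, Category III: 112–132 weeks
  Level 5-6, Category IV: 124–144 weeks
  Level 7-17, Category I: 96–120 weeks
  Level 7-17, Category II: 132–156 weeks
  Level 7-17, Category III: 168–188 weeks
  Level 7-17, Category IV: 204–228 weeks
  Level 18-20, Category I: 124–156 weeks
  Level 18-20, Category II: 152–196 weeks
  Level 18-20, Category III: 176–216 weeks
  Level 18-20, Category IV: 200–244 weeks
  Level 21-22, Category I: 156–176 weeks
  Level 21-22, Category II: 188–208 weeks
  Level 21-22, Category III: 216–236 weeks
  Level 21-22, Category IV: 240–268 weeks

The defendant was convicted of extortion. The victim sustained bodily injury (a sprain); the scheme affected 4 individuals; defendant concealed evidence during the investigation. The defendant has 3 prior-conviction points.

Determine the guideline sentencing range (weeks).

Base offense level for extortion: 19.
§2 applies (level before this adjustment is 19 ≥ 15, so +3): 19 + 3 = 22.
§3 applies: 22 + 1 = 23.
§4 applies: 23 + 3 = 26.
Level 26 exceeds the maximum of 22; capped at 22.
Final offense level: 22.
Criminal history: 3 prior points → Category I (0-3).
Level 22 falls in the 21-22 band.
Grid: Level 21-22 × Category I = 156-176 weeks.

156-176 weeks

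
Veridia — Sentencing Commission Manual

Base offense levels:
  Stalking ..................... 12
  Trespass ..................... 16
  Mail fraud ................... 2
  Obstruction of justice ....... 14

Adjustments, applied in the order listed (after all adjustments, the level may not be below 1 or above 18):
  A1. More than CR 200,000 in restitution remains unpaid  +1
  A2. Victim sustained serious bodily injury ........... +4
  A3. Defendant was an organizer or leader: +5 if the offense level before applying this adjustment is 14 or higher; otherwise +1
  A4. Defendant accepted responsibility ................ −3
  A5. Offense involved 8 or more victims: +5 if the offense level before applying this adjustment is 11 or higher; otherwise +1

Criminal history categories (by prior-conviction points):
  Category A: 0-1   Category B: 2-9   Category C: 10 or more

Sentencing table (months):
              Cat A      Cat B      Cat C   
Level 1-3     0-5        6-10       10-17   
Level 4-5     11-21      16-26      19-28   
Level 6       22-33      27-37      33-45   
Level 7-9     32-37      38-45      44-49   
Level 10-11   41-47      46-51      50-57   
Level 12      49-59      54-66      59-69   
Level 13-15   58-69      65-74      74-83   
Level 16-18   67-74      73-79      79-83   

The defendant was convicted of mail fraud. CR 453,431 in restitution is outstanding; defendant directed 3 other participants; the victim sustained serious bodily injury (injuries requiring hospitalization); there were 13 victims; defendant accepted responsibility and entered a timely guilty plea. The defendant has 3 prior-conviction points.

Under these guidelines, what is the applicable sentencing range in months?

27-37 months

Base offense level for mail fraud: 2.
A1 applies: 2 + 1 = 3.
A2 applies: 3 + 4 = 7.
A3 applies (level before this adjustment is 7 < 14, so +1): 7 + 1 = 8.
A4 applies: 8 − 3 = 5.
A5 applies (level before this adjustment is 5 < 11, so +1): 5 + 1 = 6.
Final offense level: 6.
Criminal history: 3 prior points → Category B (2-9).
Level 6 falls in the 6 band.
Grid: Level 6 × Category B = 27-37 months.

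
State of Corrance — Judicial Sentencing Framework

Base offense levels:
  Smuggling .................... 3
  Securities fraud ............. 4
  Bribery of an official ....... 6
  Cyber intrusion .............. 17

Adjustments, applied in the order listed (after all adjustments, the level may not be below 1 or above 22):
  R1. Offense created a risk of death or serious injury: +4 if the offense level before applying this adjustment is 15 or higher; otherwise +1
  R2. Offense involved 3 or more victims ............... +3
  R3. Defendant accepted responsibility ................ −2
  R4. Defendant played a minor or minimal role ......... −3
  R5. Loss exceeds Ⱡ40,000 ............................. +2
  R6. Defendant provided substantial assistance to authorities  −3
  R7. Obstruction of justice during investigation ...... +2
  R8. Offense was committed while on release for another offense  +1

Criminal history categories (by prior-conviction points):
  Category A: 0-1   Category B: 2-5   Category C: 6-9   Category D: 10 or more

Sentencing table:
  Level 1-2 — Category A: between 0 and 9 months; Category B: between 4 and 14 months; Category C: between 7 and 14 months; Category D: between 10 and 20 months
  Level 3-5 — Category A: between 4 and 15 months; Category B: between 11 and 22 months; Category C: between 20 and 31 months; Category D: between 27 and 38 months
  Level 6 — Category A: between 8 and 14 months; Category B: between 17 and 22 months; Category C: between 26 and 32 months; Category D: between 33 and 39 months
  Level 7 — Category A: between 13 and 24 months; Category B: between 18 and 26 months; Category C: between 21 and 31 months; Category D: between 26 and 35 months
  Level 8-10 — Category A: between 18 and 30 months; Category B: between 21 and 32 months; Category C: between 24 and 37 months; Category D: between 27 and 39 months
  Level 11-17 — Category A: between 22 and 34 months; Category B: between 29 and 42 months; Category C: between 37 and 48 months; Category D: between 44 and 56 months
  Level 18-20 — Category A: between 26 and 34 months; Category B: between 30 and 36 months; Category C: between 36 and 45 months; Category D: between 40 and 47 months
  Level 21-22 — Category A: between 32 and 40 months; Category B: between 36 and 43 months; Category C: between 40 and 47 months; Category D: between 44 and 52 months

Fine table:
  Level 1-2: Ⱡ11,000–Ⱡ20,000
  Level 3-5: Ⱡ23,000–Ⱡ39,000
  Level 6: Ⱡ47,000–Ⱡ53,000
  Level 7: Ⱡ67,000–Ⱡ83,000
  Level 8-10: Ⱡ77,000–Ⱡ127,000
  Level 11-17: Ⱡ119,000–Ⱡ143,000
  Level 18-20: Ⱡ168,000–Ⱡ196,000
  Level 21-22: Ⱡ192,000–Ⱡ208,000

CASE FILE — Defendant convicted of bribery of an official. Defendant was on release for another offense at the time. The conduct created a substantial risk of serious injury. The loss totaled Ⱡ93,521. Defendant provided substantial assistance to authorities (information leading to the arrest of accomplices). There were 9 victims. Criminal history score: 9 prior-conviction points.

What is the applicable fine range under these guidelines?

Base offense level for bribery of an official: 6.
R1 applies (level before this adjustment is 6 < 15, so +1): 6 + 1 = 7.
R2 applies: 7 + 3 = 10.
R3 does not apply.
R5 applies: 10 + 2 = 12.
R6 applies: 12 − 3 = 9.
R7 does not apply.
R8 applies: 9 + 1 = 10.
Final offense level: 10.
Level 10 falls in the 8-10 band.
Fine table: Level 8-10 → Ⱡ77,000–Ⱡ127,000.

Ⱡ77,000–Ⱡ127,000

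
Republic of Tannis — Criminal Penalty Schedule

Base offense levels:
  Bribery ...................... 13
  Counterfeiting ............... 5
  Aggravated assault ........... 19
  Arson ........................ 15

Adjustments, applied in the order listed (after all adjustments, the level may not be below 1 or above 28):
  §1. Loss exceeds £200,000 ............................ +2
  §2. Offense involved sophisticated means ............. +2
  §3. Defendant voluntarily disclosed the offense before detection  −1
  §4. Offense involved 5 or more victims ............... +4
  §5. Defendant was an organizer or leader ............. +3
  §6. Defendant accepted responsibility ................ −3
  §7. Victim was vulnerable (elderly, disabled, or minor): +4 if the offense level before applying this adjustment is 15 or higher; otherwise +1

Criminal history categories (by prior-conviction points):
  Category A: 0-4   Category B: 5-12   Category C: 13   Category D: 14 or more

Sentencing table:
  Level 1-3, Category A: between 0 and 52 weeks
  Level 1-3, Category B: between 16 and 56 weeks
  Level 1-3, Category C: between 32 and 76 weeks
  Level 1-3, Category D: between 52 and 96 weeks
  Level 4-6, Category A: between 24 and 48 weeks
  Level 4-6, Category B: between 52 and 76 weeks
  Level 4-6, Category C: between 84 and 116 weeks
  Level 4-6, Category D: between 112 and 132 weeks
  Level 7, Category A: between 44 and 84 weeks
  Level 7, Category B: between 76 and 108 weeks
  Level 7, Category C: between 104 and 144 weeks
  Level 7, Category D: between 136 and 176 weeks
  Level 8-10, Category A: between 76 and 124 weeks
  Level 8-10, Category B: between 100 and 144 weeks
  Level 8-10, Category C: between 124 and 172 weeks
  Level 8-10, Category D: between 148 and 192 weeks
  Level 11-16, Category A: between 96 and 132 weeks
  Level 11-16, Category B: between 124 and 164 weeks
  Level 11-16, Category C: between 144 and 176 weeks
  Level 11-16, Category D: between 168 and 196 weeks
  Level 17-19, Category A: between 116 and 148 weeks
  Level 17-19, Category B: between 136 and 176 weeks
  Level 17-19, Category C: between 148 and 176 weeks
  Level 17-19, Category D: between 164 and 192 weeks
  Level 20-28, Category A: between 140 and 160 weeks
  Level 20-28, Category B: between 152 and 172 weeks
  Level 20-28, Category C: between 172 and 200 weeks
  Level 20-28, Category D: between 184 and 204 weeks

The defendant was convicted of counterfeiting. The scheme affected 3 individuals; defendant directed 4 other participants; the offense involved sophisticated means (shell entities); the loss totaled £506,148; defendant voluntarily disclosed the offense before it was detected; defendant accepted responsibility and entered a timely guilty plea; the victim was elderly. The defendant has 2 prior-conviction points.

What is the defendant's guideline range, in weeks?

76-124 weeks

Base offense level for counterfeiting: 5.
§1 applies: 5 + 2 = 7.
§2 applies: 7 + 2 = 9.
§3 applies: 9 − 1 = 8.
§4 does not apply.
§5 applies: 8 + 3 = 11.
§6 applies: 11 − 3 = 8.
§7 applies (level before this adjustment is 8 < 15, so +1): 8 + 1 = 9.
Final offense level: 9.
Criminal history: 2 prior points → Category A (0-4).
Level 9 falls in the 8-10 band.
Grid: Level 8-10 × Category A = 76-124 weeks.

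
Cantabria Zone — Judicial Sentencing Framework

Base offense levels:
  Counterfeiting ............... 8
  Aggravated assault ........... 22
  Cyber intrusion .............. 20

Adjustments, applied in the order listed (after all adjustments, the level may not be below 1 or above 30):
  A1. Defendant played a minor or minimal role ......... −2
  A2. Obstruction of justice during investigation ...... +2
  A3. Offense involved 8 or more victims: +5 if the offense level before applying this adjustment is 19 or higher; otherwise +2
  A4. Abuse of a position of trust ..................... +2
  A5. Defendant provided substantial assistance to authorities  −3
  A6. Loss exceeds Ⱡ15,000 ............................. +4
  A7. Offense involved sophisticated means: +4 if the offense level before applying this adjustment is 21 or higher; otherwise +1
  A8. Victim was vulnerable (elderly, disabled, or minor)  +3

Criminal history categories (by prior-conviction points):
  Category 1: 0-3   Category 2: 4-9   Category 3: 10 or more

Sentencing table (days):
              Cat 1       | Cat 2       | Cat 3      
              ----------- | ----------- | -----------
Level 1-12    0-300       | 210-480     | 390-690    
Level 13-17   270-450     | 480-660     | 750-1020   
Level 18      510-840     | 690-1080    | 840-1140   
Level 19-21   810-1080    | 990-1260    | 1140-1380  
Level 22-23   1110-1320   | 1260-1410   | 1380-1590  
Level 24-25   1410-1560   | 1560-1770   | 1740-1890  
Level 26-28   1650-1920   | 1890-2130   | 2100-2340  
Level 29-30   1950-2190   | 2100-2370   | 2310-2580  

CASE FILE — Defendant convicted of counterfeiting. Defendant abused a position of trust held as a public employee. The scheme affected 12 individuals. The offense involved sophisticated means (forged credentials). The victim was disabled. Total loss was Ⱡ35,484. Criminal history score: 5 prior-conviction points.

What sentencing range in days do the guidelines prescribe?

Base offense level for counterfeiting: 8.
A1 does not apply.
A2 does not apply.
A3 applies (level before this adjustment is 8 < 19, so +2): 8 + 2 = 10.
A4 applies: 10 + 2 = 12.
A6 applies: 12 + 4 = 16.
A7 applies (level before this adjustment is 16 < 21, so +1): 16 + 1 = 17.
A8 applies: 17 + 3 = 20.
Final offense level: 20.
Criminal history: 5 prior points → Category 2 (4-9).
Level 20 falls in the 19-21 band.
Grid: Level 19-21 × Category 2 = 990-1260 days.

990-1260 days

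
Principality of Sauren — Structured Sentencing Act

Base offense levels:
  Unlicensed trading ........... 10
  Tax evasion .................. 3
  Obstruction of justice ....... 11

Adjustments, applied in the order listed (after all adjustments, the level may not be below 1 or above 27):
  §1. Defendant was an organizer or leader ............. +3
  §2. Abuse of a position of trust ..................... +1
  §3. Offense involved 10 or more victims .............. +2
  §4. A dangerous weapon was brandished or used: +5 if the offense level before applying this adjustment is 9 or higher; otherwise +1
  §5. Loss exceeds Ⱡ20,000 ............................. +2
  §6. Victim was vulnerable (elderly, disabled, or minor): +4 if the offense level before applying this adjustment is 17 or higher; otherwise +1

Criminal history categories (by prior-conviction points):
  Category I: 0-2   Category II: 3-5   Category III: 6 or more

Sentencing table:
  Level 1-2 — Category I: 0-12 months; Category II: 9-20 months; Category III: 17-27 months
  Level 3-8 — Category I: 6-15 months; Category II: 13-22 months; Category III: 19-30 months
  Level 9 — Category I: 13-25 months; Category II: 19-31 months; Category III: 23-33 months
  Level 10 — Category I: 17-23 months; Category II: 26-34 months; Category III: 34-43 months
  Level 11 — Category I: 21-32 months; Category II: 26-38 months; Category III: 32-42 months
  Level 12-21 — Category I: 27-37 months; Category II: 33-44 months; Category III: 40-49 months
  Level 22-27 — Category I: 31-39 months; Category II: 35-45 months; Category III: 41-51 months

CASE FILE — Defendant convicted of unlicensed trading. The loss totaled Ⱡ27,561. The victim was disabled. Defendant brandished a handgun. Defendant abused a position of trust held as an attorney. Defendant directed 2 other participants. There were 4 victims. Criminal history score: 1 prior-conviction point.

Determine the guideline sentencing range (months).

Base offense level for unlicensed trading: 10.
§1 applies: 10 + 3 = 13.
§2 applies: 13 + 1 = 14.
§3 does not apply.
§4 applies (level before this adjustment is 14 ≥ 9, so +5): 14 + 5 = 19.
§5 applies: 19 + 2 = 21.
§6 applies (level before this adjustment is 21 ≥ 17, so +4): 21 + 4 = 25.
Final offense level: 25.
Criminal history: 1 prior point → Category I (0-2).
Level 25 falls in the 22-27 band.
Grid: Level 22-27 × Category I = 31-39 months.

31-39 months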